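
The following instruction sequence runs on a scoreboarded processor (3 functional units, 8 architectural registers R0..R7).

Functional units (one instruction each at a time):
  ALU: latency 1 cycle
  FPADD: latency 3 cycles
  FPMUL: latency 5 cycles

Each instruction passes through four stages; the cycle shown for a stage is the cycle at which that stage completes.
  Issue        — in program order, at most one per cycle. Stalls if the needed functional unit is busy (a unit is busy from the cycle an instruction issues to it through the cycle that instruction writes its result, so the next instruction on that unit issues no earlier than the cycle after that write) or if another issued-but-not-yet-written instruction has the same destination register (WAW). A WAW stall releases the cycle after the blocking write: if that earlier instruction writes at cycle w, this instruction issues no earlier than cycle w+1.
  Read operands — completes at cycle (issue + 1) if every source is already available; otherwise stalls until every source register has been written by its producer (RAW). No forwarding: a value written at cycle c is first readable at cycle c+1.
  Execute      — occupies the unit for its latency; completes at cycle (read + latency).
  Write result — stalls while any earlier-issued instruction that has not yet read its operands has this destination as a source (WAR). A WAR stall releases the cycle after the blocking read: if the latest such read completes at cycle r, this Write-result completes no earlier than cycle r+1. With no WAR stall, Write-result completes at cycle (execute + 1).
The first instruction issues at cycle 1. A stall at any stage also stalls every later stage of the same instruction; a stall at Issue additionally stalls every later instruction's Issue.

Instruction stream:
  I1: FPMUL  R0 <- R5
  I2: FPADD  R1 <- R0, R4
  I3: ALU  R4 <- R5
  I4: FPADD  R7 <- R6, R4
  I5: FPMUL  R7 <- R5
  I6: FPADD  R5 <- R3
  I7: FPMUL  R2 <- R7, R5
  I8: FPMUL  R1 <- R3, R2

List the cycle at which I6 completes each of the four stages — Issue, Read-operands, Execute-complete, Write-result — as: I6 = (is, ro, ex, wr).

I6 = (21, 22, 25, 26)

cycle 1: I1 dispatched to FPMUL
cycle 2: I1 operands ready, I2 dispatched to FPADD
cycle 3: I3 dispatched to ALU
cycle 4: I3 operands ready
cycle 5: I3 complete
cycle 7: I1 complete
cycle 8: R0←I1
cycle 9: I2 operands ready
cycle 10: R4←I3
cycle 12: I2 complete
cycle 13: R1←I2
cycle 14: I4 dispatched to FPADD
cycle 15: I4 operands ready
cycle 18: I4 complete
cycle 19: R7←I4
cycle 20: I5 dispatched to FPMUL
cycle 21: I5 operands ready, I6 dispatched to FPADD
cycle 22: I6 operands ready
cycle 25: I6 complete
cycle 26: I5 complete, R5←I6
cycle 27: R7←I5
cycle 28: I7 dispatched to FPMUL
cycle 29: I7 operands ready
cycle 34: I7 complete
cycle 35: R2←I7
cycle 36: I8 dispatched to FPMUL
cycle 37: I8 operands ready
cycle 42: I8 complete
cycle 43: R1←I8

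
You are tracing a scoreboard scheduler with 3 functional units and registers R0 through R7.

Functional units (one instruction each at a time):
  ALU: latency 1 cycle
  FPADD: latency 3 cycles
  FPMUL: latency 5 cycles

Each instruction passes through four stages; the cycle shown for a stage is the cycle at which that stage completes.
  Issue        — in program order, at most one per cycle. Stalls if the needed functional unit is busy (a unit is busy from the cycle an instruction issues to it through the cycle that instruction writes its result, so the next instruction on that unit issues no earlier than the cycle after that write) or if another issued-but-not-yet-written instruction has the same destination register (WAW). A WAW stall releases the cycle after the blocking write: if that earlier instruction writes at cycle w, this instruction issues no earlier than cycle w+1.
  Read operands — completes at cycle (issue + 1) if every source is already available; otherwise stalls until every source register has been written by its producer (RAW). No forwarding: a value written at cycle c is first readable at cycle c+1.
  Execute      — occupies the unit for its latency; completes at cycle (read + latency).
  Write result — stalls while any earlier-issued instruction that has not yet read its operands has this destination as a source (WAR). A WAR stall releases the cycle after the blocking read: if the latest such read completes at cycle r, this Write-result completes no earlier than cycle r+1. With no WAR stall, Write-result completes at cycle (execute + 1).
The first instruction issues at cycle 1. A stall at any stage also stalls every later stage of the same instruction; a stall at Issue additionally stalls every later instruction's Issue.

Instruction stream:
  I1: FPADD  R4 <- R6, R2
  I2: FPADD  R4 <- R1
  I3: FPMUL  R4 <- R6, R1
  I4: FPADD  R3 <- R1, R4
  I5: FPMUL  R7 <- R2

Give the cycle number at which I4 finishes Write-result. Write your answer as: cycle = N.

cycle = 25

cycle 1: issue I1 (FPADD)
cycle 2: I1 read-ops
cycle 5: I1 finished on FPADD
cycle 6: I1→R4
cycle 7: issue I2 (FPADD)
cycle 8: I2 read-ops
cycle 11: I2 finished on FPADD
cycle 12: I2→R4
cycle 13: issue I3 (FPMUL)
cycle 14: I3 read-ops | issue I4 (FPADD)
cycle 19: I3 finished on FPMUL
cycle 20: I3→R4
cycle 21: I4 read-ops | issue I5 (FPMUL)
cycle 22: I5 read-ops
cycle 24: I4 finished on FPADD
cycle 25: I4→R3
cycle 27: I5 finished on FPMUL
cycle 28: I5→R7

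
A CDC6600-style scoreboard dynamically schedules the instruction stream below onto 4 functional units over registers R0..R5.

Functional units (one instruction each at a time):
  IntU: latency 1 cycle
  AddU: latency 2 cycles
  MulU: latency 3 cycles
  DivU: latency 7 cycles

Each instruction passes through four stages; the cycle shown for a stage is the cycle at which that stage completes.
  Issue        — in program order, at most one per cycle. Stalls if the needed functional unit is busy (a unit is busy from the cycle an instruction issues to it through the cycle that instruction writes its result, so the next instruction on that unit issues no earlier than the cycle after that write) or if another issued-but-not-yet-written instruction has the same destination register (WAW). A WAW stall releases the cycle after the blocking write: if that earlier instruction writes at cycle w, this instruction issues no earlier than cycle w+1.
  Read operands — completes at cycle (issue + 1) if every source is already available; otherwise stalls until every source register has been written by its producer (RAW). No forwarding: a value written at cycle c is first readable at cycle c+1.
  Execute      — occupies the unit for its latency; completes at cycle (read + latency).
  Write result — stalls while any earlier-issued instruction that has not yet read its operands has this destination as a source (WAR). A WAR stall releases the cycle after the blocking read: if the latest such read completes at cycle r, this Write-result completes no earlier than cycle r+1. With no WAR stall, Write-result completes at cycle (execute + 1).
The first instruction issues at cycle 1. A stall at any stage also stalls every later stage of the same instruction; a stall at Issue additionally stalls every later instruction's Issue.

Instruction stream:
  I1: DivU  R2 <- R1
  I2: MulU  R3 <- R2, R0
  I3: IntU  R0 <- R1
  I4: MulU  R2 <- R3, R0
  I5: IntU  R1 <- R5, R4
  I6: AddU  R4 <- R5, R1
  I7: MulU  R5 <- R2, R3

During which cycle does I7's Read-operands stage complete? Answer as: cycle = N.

cycle = 23

[1] issue I1 (DivU)
[2] I1 read-ops · issue I2 (MulU)
[3] issue I3 (IntU)
[4] I3 read-ops
[5] I3 finished on IntU
[9] I1 finished on DivU
[10] I1→R2
[11] I2 read-ops
[12] I3→R0
[14] I2 finished on MulU
[15] I2→R3
[16] issue I4 (MulU)
[17] I4 read-ops · issue I5 (IntU)
[18] I5 read-ops · issue I6 (AddU)
[19] I5 finished on IntU
[20] I4 finished on MulU · I5→R1
[21] I4→R2 · I6 read-ops
[22] issue I7 (MulU)
[23] I6 finished on AddU · I7 read-ops
[24] I6→R4
[26] I7 finished on MulU
[27] I7→R5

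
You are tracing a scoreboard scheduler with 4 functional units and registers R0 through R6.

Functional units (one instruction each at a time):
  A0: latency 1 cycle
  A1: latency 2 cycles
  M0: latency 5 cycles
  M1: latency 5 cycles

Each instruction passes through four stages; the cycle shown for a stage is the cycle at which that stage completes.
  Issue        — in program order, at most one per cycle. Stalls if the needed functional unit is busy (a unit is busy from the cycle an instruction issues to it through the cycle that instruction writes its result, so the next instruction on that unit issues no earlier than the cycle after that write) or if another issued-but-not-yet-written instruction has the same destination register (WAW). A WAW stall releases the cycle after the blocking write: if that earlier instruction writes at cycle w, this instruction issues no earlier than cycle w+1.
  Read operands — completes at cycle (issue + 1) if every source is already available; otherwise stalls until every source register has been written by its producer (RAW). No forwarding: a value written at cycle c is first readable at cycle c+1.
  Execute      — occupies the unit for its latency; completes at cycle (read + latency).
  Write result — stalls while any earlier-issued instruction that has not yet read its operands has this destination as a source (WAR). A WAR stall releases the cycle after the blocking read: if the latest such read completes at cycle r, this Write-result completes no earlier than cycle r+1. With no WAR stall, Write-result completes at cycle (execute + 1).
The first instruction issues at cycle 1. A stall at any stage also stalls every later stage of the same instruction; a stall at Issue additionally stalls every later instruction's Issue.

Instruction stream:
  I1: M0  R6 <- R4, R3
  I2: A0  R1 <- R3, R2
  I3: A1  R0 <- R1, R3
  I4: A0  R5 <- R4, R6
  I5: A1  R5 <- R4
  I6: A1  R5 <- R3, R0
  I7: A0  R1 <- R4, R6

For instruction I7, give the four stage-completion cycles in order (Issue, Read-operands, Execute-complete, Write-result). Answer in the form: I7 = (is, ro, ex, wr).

t=1  I1 issues→M0
t=2  I1 reads; I2 issues→A0
t=3  I2 reads; I3 issues→A1
t=4  I2 exec-done
t=5  I2 writes R1
t=6  I3 reads; I4 issues→A0
t=7  I1 exec-done
t=8  I1 writes R6; I3 exec-done
t=9  I3 writes R0; I4 reads
t=10  I4 exec-done
t=11  I4 writes R5
t=12  I5 issues→A1
t=13  I5 reads
t=15  I5 exec-done
t=16  I5 writes R5
t=17  I6 issues→A1
t=18  I6 reads; I7 issues→A0
t=19  I7 reads
t=20  I6 exec-done; I7 exec-done
t=21  I6 writes R5; I7 writes R1

I7 = (18, 19, 20, 21)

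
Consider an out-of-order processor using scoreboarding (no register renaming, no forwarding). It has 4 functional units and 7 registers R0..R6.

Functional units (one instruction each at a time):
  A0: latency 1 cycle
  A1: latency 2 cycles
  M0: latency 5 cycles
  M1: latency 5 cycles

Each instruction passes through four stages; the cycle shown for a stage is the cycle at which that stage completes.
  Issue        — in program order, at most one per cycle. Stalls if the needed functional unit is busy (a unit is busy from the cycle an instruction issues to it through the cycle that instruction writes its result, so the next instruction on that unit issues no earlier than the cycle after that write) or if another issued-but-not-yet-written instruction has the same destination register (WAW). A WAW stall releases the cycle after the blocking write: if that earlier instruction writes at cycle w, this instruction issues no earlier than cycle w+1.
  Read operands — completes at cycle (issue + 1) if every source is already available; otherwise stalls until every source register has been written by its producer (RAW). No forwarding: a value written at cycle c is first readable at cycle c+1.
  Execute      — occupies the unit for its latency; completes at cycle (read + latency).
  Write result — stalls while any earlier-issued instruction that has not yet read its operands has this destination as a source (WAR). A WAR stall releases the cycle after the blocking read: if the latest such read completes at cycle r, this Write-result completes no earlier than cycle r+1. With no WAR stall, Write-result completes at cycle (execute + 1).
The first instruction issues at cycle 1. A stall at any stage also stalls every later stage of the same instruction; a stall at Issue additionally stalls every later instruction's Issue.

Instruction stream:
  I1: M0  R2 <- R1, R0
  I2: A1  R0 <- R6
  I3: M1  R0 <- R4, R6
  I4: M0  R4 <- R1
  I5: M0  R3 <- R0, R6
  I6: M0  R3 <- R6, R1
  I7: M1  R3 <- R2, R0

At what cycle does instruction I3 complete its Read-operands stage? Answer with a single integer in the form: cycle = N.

cycle = 8

c1: I1 dispatched to M0
c2: I1 operands ready; I2 dispatched to A1
c3: I2 operands ready
c5: I2 complete
c6: R0←I2
c7: I1 complete; I3 dispatched to M1
c8: R2←I1; I3 operands ready
c9: I4 dispatched to M0
c10: I4 operands ready
c13: I3 complete
c14: R0←I3
c15: I4 complete
c16: R4←I4
c17: I5 dispatched to M0
c18: I5 operands ready
c23: I5 complete
c24: R3←I5
c25: I6 dispatched to M0
c26: I6 operands ready
c31: I6 complete
c32: R3←I6
c33: I7 dispatched to M1
c34: I7 operands ready
c39: I7 complete
c40: R3←I7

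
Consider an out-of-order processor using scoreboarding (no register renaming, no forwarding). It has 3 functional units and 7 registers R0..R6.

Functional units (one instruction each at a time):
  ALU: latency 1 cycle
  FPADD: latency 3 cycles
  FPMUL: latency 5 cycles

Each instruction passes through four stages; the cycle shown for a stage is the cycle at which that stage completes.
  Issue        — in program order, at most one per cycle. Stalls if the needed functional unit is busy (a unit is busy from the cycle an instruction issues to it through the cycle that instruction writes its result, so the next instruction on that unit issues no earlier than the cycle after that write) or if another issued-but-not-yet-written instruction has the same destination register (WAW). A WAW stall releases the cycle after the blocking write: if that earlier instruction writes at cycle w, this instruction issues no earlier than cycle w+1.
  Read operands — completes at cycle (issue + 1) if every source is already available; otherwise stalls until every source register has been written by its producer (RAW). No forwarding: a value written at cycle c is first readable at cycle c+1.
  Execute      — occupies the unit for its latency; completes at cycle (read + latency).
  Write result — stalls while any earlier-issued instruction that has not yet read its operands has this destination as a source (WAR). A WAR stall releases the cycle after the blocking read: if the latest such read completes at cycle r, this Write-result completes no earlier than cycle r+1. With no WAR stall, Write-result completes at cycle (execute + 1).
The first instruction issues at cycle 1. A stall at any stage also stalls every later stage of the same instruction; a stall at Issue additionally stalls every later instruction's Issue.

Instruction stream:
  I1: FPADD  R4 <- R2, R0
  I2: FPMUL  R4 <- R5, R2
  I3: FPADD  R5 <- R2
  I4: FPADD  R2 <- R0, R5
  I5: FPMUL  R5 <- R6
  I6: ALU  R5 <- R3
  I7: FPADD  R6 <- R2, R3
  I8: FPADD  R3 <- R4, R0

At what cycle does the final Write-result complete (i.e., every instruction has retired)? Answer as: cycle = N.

cycle = 35

t=1  issue I1 (FPADD)
t=2  I1 read-ops
t=5  I1 finished on FPADD
t=6  I1→R4
t=7  issue I2 (FPMUL)
t=8  I2 read-ops, issue I3 (FPADD)
t=9  I3 read-ops
t=12  I3 finished on FPADD
t=13  I2 finished on FPMUL, I3→R5
t=14  I2→R4, issue I4 (FPADD)
t=15  I4 read-ops, issue I5 (FPMUL)
t=16  I5 read-ops
t=18  I4 finished on FPADD
t=19  I4→R2
t=21  I5 finished on FPMUL
t=22  I5→R5
t=23  issue I6 (ALU)
t=24  I6 read-ops, issue I7 (FPADD)
t=25  I6 finished on ALU, I7 read-ops
t=26  I6→R5
t=28  I7 finished on FPADD
t=29  I7→R6
t=30  issue I8 (FPADD)
t=31  I8 read-ops
t=34  I8 finished on FPADD
t=35  I8→R3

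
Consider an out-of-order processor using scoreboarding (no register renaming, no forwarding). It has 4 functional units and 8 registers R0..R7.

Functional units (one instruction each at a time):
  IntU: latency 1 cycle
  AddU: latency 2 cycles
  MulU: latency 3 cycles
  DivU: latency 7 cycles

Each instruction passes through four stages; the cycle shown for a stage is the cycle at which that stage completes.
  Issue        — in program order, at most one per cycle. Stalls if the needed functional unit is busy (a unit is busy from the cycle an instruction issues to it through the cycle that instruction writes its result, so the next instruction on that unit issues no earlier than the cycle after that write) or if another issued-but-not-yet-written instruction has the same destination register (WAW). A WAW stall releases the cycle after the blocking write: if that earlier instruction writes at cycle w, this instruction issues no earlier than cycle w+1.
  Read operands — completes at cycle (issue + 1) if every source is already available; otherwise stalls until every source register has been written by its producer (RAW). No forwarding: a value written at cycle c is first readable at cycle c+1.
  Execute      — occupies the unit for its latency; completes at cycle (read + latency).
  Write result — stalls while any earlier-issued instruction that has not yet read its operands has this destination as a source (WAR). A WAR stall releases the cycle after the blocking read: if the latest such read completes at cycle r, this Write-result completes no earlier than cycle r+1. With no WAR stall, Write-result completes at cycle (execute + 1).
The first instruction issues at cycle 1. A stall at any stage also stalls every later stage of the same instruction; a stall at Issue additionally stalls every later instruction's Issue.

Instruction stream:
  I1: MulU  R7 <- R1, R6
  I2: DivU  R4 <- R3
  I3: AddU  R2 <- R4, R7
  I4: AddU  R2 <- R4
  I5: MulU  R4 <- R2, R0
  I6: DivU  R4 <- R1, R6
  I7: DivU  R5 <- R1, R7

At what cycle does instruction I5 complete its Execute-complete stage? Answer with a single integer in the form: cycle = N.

cycle = 24

cycle 1: I1→MulU
cycle 2: I1 RO | I2→DivU
cycle 3: I2 RO | I3→AddU
cycle 5: I1 EX
cycle 6: I1 WR R7
cycle 10: I2 EX
cycle 11: I2 WR R4
cycle 12: I3 RO
cycle 14: I3 EX
cycle 15: I3 WR R2
cycle 16: I4→AddU
cycle 17: I4 RO | I5→MulU
cycle 19: I4 EX
cycle 20: I4 WR R2
cycle 21: I5 RO
cycle 24: I5 EX
cycle 25: I5 WR R4
cycle 26: I6→DivU
cycle 27: I6 RO
cycle 34: I6 EX
cycle 35: I6 WR R4
cycle 36: I7→DivU
cycle 37: I7 RO
cycle 44: I7 EX
cycle 45: I7 WR R5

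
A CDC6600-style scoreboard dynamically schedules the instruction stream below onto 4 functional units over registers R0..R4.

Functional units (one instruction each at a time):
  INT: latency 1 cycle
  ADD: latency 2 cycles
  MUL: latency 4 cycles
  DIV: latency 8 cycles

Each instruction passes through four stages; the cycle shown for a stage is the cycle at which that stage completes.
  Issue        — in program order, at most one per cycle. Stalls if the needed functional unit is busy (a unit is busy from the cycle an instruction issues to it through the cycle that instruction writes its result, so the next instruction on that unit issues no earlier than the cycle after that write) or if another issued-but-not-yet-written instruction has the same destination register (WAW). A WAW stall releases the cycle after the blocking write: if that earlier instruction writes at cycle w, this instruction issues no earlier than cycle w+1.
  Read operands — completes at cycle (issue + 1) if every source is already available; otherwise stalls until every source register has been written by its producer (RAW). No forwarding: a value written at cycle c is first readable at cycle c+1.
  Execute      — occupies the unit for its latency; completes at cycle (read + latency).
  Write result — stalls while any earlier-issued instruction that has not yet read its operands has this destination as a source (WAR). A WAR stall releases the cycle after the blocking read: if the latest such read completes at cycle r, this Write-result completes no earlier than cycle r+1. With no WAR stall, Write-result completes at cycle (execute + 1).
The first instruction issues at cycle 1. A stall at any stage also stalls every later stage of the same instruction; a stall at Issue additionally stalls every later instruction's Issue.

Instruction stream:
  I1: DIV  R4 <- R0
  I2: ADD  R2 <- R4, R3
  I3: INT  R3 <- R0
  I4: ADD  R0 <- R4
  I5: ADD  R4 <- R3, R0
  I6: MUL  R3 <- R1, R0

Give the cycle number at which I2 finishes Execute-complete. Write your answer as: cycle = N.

[1] I1→DIV
[2] I1 RO; I2→ADD
[3] I3→INT
[4] I3 RO
[5] I3 EX
[10] I1 EX
[11] I1 WR R4
[12] I2 RO
[13] I3 WR R3
[14] I2 EX
[15] I2 WR R2
[16] I4→ADD
[17] I4 RO
[19] I4 EX
[20] I4 WR R0
[21] I5→ADD
[22] I5 RO; I6→MUL
[23] I6 RO
[24] I5 EX
[25] I5 WR R4
[27] I6 EX
[28] I6 WR R3

cycle = 14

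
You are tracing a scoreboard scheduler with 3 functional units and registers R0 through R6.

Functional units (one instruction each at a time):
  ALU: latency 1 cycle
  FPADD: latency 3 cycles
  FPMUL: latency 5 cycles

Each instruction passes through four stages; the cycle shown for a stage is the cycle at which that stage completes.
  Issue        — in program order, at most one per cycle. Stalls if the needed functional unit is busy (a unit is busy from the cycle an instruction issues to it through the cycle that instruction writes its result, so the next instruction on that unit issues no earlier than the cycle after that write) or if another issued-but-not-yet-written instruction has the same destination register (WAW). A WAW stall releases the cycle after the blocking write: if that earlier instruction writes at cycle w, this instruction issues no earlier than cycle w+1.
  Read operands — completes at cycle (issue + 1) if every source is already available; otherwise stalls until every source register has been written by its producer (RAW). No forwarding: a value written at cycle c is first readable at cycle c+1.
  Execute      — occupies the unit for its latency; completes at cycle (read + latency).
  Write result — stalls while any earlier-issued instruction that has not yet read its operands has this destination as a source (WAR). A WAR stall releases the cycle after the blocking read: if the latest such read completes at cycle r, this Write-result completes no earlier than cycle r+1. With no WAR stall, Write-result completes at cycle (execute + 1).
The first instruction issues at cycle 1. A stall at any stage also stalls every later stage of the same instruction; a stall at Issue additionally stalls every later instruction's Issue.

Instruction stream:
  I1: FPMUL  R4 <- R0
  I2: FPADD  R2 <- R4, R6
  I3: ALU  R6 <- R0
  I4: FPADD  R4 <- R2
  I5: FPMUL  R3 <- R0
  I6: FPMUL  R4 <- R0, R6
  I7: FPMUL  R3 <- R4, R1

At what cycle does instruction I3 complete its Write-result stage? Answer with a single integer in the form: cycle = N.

t=1  I1→FPMUL
t=2  I1 RO; I2→FPADD
t=3  I3→ALU
t=4  I3 RO
t=5  I3 EX
t=7  I1 EX
t=8  I1 WR R4
t=9  I2 RO
t=10  I3 WR R6
t=12  I2 EX
t=13  I2 WR R2
t=14  I4→FPADD
t=15  I4 RO; I5→FPMUL
t=16  I5 RO
t=18  I4 EX
t=19  I4 WR R4
t=21  I5 EX
t=22  I5 WR R3
t=23  I6→FPMUL
t=24  I6 RO
t=29  I6 EX
t=30  I6 WR R4
t=31  I7→FPMUL
t=32  I7 RO
t=37  I7 EX
t=38  I7 WR R3

cycle = 10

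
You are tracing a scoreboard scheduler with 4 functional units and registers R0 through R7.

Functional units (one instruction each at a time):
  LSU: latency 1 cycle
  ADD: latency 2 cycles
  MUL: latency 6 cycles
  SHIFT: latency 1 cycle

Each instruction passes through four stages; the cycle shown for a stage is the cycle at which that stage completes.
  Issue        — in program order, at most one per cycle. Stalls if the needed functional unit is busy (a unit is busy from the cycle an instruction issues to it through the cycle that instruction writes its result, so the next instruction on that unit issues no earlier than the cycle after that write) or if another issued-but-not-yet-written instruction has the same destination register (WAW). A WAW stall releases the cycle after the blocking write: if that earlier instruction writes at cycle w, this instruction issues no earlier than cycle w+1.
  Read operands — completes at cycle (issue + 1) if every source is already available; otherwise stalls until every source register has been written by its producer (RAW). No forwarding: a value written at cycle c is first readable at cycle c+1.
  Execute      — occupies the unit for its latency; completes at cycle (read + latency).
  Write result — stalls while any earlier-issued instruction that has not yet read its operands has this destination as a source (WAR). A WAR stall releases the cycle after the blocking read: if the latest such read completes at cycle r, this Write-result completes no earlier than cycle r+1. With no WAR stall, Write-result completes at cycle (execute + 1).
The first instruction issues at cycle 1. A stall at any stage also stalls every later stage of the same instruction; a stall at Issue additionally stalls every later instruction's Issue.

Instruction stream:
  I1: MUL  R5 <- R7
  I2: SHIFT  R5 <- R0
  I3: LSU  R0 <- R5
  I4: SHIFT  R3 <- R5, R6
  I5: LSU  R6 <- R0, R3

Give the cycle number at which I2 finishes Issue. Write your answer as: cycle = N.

c1: I1 dispatched to MUL
c2: I1 operands ready
c8: I1 complete
c9: R5←I1
c10: I2 dispatched to SHIFT
c11: I2 operands ready | I3 dispatched to LSU
c12: I2 complete
c13: R5←I2
c14: I3 operands ready | I4 dispatched to SHIFT
c15: I3 complete | I4 operands ready
c16: R0←I3 | I4 complete
c17: R3←I4 | I5 dispatched to LSU
c18: I5 operands ready
c19: I5 complete
c20: R6←I5

cycle = 10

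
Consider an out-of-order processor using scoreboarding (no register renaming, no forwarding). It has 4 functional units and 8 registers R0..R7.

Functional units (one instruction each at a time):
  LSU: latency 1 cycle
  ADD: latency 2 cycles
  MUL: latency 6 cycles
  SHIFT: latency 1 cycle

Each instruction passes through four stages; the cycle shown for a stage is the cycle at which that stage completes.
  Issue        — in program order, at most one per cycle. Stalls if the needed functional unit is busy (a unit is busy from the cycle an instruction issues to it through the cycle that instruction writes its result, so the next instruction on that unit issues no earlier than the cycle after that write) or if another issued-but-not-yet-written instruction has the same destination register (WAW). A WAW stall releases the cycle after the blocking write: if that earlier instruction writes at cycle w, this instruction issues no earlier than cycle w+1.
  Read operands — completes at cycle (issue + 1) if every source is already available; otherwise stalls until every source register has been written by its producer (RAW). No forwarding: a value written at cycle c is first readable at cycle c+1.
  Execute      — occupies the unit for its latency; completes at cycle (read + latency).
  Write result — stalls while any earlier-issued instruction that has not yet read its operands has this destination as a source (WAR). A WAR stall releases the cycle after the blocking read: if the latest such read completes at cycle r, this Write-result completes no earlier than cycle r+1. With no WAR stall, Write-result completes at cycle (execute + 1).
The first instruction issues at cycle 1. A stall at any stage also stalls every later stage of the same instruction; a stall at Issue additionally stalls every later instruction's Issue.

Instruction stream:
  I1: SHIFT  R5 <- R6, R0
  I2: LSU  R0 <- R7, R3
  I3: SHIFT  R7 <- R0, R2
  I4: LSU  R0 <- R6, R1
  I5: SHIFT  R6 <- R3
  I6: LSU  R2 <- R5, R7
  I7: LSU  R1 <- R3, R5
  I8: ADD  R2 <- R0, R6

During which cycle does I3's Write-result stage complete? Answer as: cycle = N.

cycle 1: I1 dispatched to SHIFT
cycle 2: I1 operands ready, I2 dispatched to LSU
cycle 3: I1 complete, I2 operands ready
cycle 4: R5←I1, I2 complete
cycle 5: R0←I2, I3 dispatched to SHIFT
cycle 6: I3 operands ready, I4 dispatched to LSU
cycle 7: I3 complete, I4 operands ready
cycle 8: R7←I3, I4 complete
cycle 9: R0←I4, I5 dispatched to SHIFT
cycle 10: I5 operands ready, I6 dispatched to LSU
cycle 11: I5 complete, I6 operands ready
cycle 12: R6←I5, I6 complete
cycle 13: R2←I6
cycle 14: I7 dispatched to LSU
cycle 15: I7 operands ready, I8 dispatched to ADD
cycle 16: I7 complete, I8 operands ready
cycle 17: R1←I7
cycle 18: I8 complete
cycle 19: R2←I8

cycle = 8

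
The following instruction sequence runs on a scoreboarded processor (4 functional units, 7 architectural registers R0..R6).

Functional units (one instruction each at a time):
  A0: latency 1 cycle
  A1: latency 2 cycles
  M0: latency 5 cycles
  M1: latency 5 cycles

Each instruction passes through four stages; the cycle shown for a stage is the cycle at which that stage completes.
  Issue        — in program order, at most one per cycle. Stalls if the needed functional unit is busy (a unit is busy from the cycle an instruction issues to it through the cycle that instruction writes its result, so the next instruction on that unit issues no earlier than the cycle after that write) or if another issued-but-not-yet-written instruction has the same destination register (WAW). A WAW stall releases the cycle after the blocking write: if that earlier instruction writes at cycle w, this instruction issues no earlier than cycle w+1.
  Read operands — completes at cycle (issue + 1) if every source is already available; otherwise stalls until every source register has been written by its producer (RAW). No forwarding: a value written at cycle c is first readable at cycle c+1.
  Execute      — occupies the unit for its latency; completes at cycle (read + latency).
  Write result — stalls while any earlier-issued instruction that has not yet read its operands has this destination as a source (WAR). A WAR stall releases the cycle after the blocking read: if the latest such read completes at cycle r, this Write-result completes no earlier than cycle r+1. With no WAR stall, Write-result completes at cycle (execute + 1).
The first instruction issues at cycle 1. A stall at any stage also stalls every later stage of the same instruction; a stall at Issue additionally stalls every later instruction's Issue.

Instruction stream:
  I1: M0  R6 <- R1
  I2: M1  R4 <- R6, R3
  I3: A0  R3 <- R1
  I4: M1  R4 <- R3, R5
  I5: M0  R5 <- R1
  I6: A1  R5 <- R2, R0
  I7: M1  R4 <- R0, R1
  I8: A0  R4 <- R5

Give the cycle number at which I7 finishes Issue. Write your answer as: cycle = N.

cycle = 26

I1: IS=1 RO=2 EX=7 WR=8
I2: IS=2 RO=9 EX=14 WR=15  [RAW R6: wait I1 write@8]
I3: IS=3 RO=4 EX=5 WR=10  [WAR R3: wait I2 read@9]
I4: IS=16 RO=17 EX=22 WR=23  [struct: M1 busy until I2 writes@15]
I5: IS=17 RO=18 EX=23 WR=24
I6: IS=25 RO=26 EX=28 WR=29  [WAW R5: wait I5 write@24]
I7: IS=26 RO=27 EX=32 WR=33
I8: IS=34 RO=35 EX=36 WR=37  [WAW R4: wait I7 write@33]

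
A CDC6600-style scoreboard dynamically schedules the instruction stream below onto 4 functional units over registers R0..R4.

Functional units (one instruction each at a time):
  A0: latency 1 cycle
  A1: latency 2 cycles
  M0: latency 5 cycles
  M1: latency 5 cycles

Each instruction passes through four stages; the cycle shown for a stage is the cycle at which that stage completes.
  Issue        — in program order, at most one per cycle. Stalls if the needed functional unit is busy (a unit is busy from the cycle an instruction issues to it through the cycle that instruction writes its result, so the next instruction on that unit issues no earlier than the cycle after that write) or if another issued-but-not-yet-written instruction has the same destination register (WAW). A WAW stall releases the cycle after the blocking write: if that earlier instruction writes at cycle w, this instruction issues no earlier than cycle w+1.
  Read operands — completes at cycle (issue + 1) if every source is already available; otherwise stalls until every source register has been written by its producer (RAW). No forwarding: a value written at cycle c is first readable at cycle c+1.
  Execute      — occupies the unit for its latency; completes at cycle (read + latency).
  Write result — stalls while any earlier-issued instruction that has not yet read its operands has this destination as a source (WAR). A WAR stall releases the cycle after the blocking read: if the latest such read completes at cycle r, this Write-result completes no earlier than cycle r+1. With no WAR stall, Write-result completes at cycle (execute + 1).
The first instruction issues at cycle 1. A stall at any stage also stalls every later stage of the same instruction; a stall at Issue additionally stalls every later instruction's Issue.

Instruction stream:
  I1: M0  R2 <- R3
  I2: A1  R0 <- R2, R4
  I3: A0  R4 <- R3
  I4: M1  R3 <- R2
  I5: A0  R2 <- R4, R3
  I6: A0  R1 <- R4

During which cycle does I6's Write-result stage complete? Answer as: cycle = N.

  I1 | 1 | 2 | 7 | 8
  I2 | 2 | 9 | 11 | 12   RAW R2: wait I1 write@8
  I3 | 3 | 4 | 5 | 10   WAR R4: wait I2 read@9
  I4 | 4 | 9 | 14 | 15   RAW R2: wait I1 write@8
  I5 | 11 | 16 | 17 | 18   struct: A0 busy until I3 writes@10 · RAW R3: wait I4 write@15
  I6 | 19 | 20 | 21 | 22   struct: A0 busy until I5 writes@18

cycle = 22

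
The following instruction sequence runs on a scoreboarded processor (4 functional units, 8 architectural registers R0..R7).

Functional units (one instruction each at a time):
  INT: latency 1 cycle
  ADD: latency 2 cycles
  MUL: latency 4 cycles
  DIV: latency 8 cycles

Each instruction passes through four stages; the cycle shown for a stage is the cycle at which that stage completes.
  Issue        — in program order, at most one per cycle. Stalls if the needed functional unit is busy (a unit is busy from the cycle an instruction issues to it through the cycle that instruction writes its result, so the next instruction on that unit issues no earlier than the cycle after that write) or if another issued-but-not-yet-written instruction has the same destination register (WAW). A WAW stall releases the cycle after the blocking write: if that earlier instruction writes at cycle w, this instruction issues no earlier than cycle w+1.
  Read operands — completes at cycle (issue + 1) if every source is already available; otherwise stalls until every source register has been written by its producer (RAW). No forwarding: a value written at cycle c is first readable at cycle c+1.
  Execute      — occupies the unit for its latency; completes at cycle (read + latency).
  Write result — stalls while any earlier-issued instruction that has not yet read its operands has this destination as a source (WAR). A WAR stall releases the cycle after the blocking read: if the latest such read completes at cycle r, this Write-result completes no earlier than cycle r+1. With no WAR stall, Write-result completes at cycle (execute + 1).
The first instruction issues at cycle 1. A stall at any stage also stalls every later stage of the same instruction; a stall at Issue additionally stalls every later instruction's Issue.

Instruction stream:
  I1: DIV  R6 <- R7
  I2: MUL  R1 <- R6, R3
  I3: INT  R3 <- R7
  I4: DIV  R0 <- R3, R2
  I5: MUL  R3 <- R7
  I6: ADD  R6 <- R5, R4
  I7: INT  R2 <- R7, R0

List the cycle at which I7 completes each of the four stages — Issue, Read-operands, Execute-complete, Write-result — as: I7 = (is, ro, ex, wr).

I7 = (20, 24, 25, 26)

cycle 1: I1 dispatched to DIV
cycle 2: I1 operands ready | I2 dispatched to MUL
cycle 3: I3 dispatched to INT
cycle 4: I3 operands ready
cycle 5: I3 complete
cycle 10: I1 complete
cycle 11: R6←I1
cycle 12: I2 operands ready | I4 dispatched to DIV
cycle 13: R3←I3
cycle 14: I4 operands ready
cycle 16: I2 complete
cycle 17: R1←I2
cycle 18: I5 dispatched to MUL
cycle 19: I5 operands ready | I6 dispatched to ADD
cycle 20: I6 operands ready | I7 dispatched to INT
cycle 22: I4 complete | I6 complete
cycle 23: R0←I4 | I5 complete | R6←I6
cycle 24: R3←I5 | I7 operands ready
cycle 25: I7 complete
cycle 26: R2←I7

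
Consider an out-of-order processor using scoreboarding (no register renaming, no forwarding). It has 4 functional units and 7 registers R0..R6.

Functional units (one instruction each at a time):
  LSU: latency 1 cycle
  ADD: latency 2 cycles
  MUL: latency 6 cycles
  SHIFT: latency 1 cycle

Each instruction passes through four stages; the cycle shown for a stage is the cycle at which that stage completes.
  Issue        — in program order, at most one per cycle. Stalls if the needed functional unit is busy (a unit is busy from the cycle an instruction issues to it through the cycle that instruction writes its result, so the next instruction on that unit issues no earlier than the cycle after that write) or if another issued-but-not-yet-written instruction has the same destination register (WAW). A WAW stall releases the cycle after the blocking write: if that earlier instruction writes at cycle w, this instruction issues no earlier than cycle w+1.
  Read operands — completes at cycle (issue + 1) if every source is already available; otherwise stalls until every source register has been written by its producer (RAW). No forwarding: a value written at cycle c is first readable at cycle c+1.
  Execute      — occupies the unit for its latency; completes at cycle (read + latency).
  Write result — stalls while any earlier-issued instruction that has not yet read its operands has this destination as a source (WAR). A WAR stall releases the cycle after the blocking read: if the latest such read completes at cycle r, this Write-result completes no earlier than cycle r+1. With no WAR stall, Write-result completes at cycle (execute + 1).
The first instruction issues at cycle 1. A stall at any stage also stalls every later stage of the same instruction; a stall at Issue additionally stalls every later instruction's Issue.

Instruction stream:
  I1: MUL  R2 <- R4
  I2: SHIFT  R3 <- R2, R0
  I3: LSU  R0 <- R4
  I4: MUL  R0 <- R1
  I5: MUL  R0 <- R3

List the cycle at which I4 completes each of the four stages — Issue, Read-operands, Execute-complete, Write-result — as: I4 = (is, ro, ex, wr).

I4 = (12, 13, 19, 20)

cycle 1: I1→MUL
cycle 2: I1 RO; I2→SHIFT
cycle 3: I3→LSU
cycle 4: I3 RO
cycle 5: I3 EX
cycle 8: I1 EX
cycle 9: I1 WR R2
cycle 10: I2 RO
cycle 11: I2 EX; I3 WR R0
cycle 12: I2 WR R3; I4→MUL
cycle 13: I4 RO
cycle 19: I4 EX
cycle 20: I4 WR R0
cycle 21: I5→MUL
cycle 22: I5 RO
cycle 28: I5 EX
cycle 29: I5 WR R0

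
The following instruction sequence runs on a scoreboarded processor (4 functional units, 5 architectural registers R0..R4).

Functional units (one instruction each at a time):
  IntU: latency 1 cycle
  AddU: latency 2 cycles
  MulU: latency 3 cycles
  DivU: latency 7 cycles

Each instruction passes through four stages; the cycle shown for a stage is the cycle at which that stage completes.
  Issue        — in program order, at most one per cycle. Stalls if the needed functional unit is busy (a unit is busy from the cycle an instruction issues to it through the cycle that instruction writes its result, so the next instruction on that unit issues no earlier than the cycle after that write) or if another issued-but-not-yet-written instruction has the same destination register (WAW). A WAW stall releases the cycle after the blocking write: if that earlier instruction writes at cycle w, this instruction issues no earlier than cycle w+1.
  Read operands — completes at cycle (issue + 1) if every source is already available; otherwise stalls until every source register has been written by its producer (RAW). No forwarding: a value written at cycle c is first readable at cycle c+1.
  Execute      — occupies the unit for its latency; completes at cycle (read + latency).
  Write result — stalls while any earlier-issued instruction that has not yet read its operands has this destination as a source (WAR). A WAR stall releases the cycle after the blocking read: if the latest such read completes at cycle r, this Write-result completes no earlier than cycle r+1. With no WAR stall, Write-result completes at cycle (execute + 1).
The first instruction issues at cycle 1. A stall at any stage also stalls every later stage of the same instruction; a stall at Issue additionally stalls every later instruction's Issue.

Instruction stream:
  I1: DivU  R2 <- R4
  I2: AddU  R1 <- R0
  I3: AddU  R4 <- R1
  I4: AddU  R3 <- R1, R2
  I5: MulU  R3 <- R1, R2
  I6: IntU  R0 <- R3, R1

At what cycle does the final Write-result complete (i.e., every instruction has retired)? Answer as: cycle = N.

cycle = 25

c1: I1 issues→DivU
c2: I1 reads · I2 issues→AddU
c3: I2 reads
c5: I2 exec-done
c6: I2 writes R1
c7: I3 issues→AddU
c8: I3 reads
c9: I1 exec-done
c10: I1 writes R2 · I3 exec-done
c11: I3 writes R4
c12: I4 issues→AddU
c13: I4 reads
c15: I4 exec-done
c16: I4 writes R3
c17: I5 issues→MulU
c18: I5 reads · I6 issues→IntU
c21: I5 exec-done
c22: I5 writes R3
c23: I6 reads
c24: I6 exec-done
c25: I6 writes R0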